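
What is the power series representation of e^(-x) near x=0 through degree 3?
-x^3/6 + x^2/2 - x + 1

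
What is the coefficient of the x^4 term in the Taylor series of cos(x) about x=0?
Expand to order 4: cos(x) = x^4/24 - x^2/2 + 1 + O(x^5).
The coefficient of x^4 is 1/24.

Final answer: 1/24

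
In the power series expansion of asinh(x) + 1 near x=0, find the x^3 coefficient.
Expand to order 3: asinh(x) + 1 = -x^3/6 + x + 1 + O(x^4).
The coefficient of x^3 is -1/6.

Final answer: -1/6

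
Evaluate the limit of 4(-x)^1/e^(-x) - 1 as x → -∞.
The quotient is an ∞/∞ indeterminate form as x → -∞.
Compare growth rates of the dominant terms (exponentials ≫ polynomials ≫ logarithms), or apply L'Hôpital's rule; the quotient → 0.
Adding the constant: 0 - 1 = -1. Limit = -1.

Final answer: -1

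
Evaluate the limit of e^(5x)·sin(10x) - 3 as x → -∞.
Evaluate the dominant behaviour as x → -∞; each term tends to a finite value or vanishes.
Limit = -3.

Final answer: -3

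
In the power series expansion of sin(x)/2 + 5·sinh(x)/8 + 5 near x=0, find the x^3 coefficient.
Expand to order 3: sin(x)/2 + 5·sinh(x)/8 + 5 = x^3/48 + 9·x/8 + 5 + O(x^4).
The coefficient of x^3 is 1/48.

Final answer: 1/48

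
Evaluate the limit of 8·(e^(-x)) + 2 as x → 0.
Direct substitution at x = 0 gives 10.

Final answer: 10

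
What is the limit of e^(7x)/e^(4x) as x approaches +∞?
This is an ∞/∞ indeterminate form as x → +∞.
Rewrite e^(7x)/e^(4x) = e^((7−4)x) = e^(3x); the exponent coefficient is 3 > 0 so e^(3x) → ∞.
Limit = ∞.

Final answer: ∞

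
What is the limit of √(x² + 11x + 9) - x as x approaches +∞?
This is an ∞ − ∞ indeterminate form.
Multiply and divide by the conjugate √(x²+11x + 9) + x; the x² terms cancel, leaving (11x + 9)/(√(x²+11x + 9)+x) → 11/2.
Limit = 11/2.

Final answer: 11/2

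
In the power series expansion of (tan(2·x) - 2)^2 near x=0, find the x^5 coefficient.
Expand to order 5: (tan(2·x) - 2)^2 = -256·x^5/15 + 32·x^4/3 - 32·x^3/3 + 4·x^2 - 8·x + 4 + O(x^6).
The coefficient of x^5 is -256/15.

Final answer: -256/15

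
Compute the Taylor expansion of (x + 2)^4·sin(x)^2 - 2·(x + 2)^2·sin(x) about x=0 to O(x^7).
-286·x^6/45 - 12·x^5/5 + 20·x^4 + 94·x^3/3 + 8·x^2 - 8·x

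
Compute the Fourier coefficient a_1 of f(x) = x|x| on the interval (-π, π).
a_1 = (1/π) ∫_{-π}^{π} f(x)·cos(1x) dx.
Evaluate the integral (use parity and integration by parts as needed): a_1 = 0.

Final answer: 0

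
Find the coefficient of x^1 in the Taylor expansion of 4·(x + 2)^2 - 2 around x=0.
Expand to order 1: 4·(x + 2)^2 - 2 = 16·x + 14 + O(x^2).
The coefficient of x^1 is 16.

Final answer: 16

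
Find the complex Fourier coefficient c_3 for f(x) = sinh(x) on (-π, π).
Compute the real Fourier coefficients first: a_3 = 0, b_3 = 3·sinh(π)/(5·π).
Then c_3 = (a_3 − i·b_3)/2 = -3·i·sinh(π)/(10·π).

Final answer: -3·i·sinh(π)/(10·π)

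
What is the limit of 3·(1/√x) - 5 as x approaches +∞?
Evaluate the dominant behaviour as x → +∞; each term tends to a finite value or vanishes.
Limit = -5.

Final answer: -5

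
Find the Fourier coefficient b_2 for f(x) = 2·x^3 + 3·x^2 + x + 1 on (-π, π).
b_2 = (1/π) ∫_{-π}^{π} f(x)·sin(2x) dx.
Evaluate the integral (use parity and integration by parts as needed): b_2 = 2 - 2·π^2.

Final answer: 2 - 2·π^2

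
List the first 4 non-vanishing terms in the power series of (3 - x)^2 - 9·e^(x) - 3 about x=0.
-3·x^3/2 - 7·x^2/2 - 15·x - 3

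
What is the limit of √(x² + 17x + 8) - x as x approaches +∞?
This is an ∞ − ∞ indeterminate form.
Multiply and divide by the conjugate √(x²+17x + 8) + x; the x² terms cancel, leaving (17x + 8)/(√(x²+17x + 8)+x) → 17/2.
Limit = 17/2.

Final answer: 17/2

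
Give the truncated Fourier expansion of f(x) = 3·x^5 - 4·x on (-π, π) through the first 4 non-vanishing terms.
(-120·π^2 + 6·π^4 + 712)·sin(x) + (-3·π^4 - 37/2 + 15·π^2)·sin(2·x) + (-40·π^2/9 + 8/27 + 2·π^4)·sin(3·x) + (-3·π^4/2 + 83/64 + 15·π^2/8)·sin(4·x)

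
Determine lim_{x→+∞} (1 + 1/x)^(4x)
As x → +∞: write (1 + 1/x)^(4x) = ((1 + 1/x)^x)^4 → (e^1)^4 = e^4.
Limit = e^(4).

Final answer: e^(4)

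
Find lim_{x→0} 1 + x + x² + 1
Direct substitution at x = 0 gives 2.

Final answer: 2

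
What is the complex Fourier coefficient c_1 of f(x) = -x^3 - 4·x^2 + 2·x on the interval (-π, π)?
Compute the real Fourier coefficients first: a_1 = 16, b_1 = 16 - 2·π^2.
Then c_1 = (a_1 − i·b_1)/2 = 8 - 8·i + i·π^2.

Final answer: 8 - 8·i + i·π^2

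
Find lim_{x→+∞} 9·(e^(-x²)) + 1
Evaluate the dominant behaviour as x → +∞; each term tends to a finite value or vanishes.
Limit = 1.

Final answer: 1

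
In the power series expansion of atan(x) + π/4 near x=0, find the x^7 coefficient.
Expand to order 7: atan(x) + π/4 = -x^7/7 + x^5/5 - x^3/3 + x + π/4 + O(x^8).
The coefficient of x^7 is -1/7.

Final answer: -1/7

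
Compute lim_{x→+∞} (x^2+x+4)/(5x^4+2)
This is an ∞/∞ indeterminate form as x → +∞.
Divide numerator and denominator by x^4 and let the lower-order terms vanish; the numerator's degree 2 is below the denominator's degree 4, so the quotient → 0.
Limit = 0.

Final answer: 0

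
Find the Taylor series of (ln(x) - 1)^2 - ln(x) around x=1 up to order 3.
1 - 3·(x - 1) + 5·(x - 1)^2/2 - 2·(x - 1)^3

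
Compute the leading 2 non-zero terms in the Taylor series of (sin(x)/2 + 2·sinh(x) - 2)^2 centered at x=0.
4 - 10·x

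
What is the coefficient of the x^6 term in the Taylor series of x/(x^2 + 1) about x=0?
Expand to order 6: x/(x^2 + 1) = x^5 - x^3 + x + O(x^7).
The coefficient of x^6 is 0.

Final answer: 0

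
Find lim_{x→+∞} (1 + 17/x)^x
As x → +∞: this is the defining limit (1 + 17/x)^x → e^17.
Limit = e^(17).

Final answer: e^(17)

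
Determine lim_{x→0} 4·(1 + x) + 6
Direct substitution at x = 0 gives 10.

Final answer: 10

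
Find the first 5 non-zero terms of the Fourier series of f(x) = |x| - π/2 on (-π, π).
-4·cos(x)/π - 4·cos(3·x)/(9·π) - 4·cos(5·x)/(25·π) - 4·cos(7·x)/(49·π) - 4·cos(9·x)/(81·π)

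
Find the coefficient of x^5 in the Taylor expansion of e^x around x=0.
Expand to order 5: e^x = x^5/120 + x^4/24 + x^3/6 + x^2/2 + x + 1 + O(x^6).
The coefficient of x^5 is 1/120.

Final answer: 1/120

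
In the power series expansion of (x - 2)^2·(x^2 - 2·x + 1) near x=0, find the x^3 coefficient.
Expand to order 3: (x - 2)^2·(x^2 - 2·x + 1) = -6·x^3 + 13·x^2 - 12·x + 4 + O(x^4).
The coefficient of x^3 is -6.

Final answer: -6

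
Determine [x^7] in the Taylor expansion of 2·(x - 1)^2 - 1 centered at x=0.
Expand to order 7: 2·(x - 1)^2 - 1 = 2·x^2 - 4·x + 1 + O(x^8).
The coefficient of x^7 is 0.

Final answer: 0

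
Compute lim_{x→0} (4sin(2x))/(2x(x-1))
Both numerator and denominator → 0 as x → 0; this is a 0/0 indeterminate form.
Expand each to leading order near x = 0: numerator ~ 8·x, denominator ~ -2·x.
The limit of the ratio is -4.

Final answer: -4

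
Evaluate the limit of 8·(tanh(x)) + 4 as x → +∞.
Evaluate the dominant behaviour as x → +∞; each term tends to a finite value or vanishes.
Limit = 12.

Final answer: 12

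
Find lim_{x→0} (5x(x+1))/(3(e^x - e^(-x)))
Both numerator and denominator → 0 as x → 0; this is a 0/0 indeterminate form.
Expand each to leading order near x = 0: numerator ~ 5·x, denominator ~ 6·x.
The limit of the ratio is 5/6.

Final answer: 5/6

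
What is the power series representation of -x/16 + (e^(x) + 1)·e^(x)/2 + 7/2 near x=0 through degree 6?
13·x^6/288 + 11·x^5/80 + 17·x^4/48 + 3·x^3/4 + 5·x^2/4 + 23·x/16 + 9/2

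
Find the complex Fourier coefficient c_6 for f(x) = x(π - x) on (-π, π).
Compute the real Fourier coefficients first: a_6 = -1/9, b_6 = -π/3.
Then c_6 = (a_6 − i·b_6)/2 = -1/18 + i·π/6.

Final answer: -1/18 + i·π/6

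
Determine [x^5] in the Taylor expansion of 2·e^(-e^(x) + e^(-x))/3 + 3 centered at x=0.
Expand to order 5: 2·e^(-e^(x) + e^(-x))/3 + 3 = -19·x^5/30 + 8·x^4/9 - 10·x^3/9 + 4·x^2/3 - 4·x/3 + 11/3 + O(x^6).
The coefficient of x^5 is -19/30.

Final answer: -19/30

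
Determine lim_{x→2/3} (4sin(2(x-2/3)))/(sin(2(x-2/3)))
Both numerator and denominator → 0 as x → 2/3; this is a 0/0 indeterminate form.
Expand each to leading order near x = 2/3: numerator ~ 8·(x - 2/3), denominator ~ 2·(x - 2/3).
The limit of the ratio is 4.

Final answer: 4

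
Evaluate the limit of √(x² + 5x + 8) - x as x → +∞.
This is an ∞ − ∞ indeterminate form.
Multiply and divide by the conjugate √(x²+5x + 8) + x; the x² terms cancel, leaving (5x + 8)/(√(x²+5x + 8)+x) → 5/2.
Limit = 5/2.

Final answer: 5/2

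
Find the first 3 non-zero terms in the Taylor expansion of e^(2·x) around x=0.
2·x^2 + 2·x + 1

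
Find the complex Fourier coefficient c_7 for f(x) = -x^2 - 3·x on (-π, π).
Compute the real Fourier coefficients first: a_7 = 4/49, b_7 = -6/7.
Then c_7 = (a_7 − i·b_7)/2 = 2/49 + 3·i/7.

Final answer: 2/49 + 3·i/7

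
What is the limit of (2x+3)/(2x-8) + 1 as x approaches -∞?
Evaluate the dominant behaviour as x → -∞; each term tends to a finite value or vanishes.
Limit = 2.

Final answer: 2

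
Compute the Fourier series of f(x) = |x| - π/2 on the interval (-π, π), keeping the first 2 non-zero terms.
-4·cos(x)/π - 4·cos(3·x)/(9·π)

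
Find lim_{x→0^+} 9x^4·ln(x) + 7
The product is a 0·∞ indeterminate form at x → 0⁺.
Rewrite the product as 9·ln(x) / x^(-4) and apply L'Hôpital, or use the standard hierarchy x^(-4) ≫ |ln x| as x → 0⁺.
The indeterminate product → 0, so the limit = 7.

Final answer: 7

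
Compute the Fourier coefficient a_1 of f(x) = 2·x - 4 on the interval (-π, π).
a_1 = (1/π) ∫_{-π}^{π} f(x)·cos(1x) dx.
Evaluate the integral (use parity and integration by parts as needed): a_1 = 0.

Final answer: 0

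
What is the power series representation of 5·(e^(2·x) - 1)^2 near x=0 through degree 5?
40·x^5 + 140·x^4/3 + 40·x^3 + 20·x^2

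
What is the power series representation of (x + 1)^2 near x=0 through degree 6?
x^2 + 2·x + 1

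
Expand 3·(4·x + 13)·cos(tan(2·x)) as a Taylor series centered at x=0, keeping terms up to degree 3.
-24·x^3 - 78·x^2 + 12·x + 39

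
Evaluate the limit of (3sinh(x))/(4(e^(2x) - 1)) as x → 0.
Both numerator and denominator → 0 as x → 0; this is a 0/0 indeterminate form.
Expand each to leading order near x = 0: numerator ~ 3·x, denominator ~ 8·x.
The limit of the ratio is 3/8.

Final answer: 3/8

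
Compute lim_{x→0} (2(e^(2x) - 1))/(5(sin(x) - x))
Both numerator and denominator → 0 as x → 0; this is a 0/0 indeterminate form.
Expand each to leading order near x = 0: numerator ~ 4·x, denominator ~ -5·x^3/6.
The limit of the ratio is -∞.

Final answer: -∞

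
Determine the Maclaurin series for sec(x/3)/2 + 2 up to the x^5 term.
5·x^4/3888 + x^2/36 + 5/2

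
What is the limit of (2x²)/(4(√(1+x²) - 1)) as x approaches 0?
Both numerator and denominator → 0 as x → 0; this is a 0/0 indeterminate form.
Expand each to leading order near x = 0: numerator ~ 2·x^2, denominator ~ 2·x^2.
The limit of the ratio is 1.

Final answer: 1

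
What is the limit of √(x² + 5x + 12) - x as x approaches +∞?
This is an ∞ − ∞ indeterminate form.
Multiply and divide by the conjugate √(x²+5x + 12) + x; the x² terms cancel, leaving (5x + 12)/(√(x²+5x + 12)+x) → 5/2.
Limit = 5/2.

Final answer: 5/2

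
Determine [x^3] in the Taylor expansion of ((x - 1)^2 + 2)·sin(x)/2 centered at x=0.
Expand to order 3: ((x - 1)^2 + 2)·sin(x)/2 = x^3/4 - x^2 + 3·x/2 + O(x^4).
The coefficient of x^3 is 1/4.

Final answer: 1/4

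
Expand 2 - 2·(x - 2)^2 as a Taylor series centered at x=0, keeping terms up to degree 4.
-2·x^2 + 8·x - 6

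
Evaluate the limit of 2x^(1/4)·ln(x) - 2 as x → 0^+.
The product is a 0·∞ indeterminate form at x → 0⁺.
Rewrite the product as 2·ln(x) / x^(-1/4) and apply L'Hôpital, or use the standard hierarchy x^(-1/4) ≫ |ln x| as x → 0⁺.
The indeterminate product → 0, so the limit = -2.

Final answer: -2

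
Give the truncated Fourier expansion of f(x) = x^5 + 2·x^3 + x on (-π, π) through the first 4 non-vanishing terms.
(-36·π^2 + 2·π^4 + 218)·sin(x) + (-π^4 - 11/2 + 3·π^2)·sin(2·x) + (-4·π^2/27 + 62/81 + 2·π^4/3)·sin(3·x) + (-π^4/2 - 3·π^2/8 - 23/64)·sin(4·x)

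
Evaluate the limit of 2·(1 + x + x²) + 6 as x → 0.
Direct substitution at x = 0 gives 8.

Final answer: 8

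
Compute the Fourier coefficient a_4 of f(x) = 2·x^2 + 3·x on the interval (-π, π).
a_4 = (1/π) ∫_{-π}^{π} f(x)·cos(4x) dx.
Evaluate the integral (use parity and integration by parts as needed): a_4 = 1/2.

Final answer: 1/2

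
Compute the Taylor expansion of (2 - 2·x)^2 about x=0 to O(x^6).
4·x^2 - 8·x + 4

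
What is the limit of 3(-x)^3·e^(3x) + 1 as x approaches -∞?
The product is a 0·∞ indeterminate form at x → -∞.
Rewrite the product as 3(-x)^3 / e^(-3x) (an ∞/∞ form) and apply L'Hôpital, or use the standard hierarchy e^(3|x|) ≫ |(-x)^3| as x → -∞.
The indeterminate product → 0, so the limit = 1.

Final answer: 1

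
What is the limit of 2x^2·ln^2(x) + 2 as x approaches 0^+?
The product is a 0·∞ indeterminate form at x → 0⁺.
Rewrite the product as 2·ln^2(x) / x^(-2) and apply L'Hôpital, or use the standard hierarchy x^(-2) ≫ |ln x|^2 as x → 0⁺.
The indeterminate product → 0, so the limit = 2.

Final answer: 2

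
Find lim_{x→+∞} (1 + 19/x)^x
As x → +∞: this is the defining limit (1 + 19/x)^x → e^19.
Limit = e^(19).

Final answer: e^(19)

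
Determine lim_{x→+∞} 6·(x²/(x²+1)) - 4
Evaluate the dominant behaviour as x → +∞; each term tends to a finite value or vanishes.
Limit = 2.

Final answer: 2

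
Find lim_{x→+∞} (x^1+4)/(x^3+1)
This is an ∞/∞ indeterminate form as x → +∞.
Divide numerator and denominator by x^3 and let the lower-order terms vanish; the numerator's degree 1 is below the denominator's degree 3, so the quotient → 0.
Limit = 0.

Final answer: 0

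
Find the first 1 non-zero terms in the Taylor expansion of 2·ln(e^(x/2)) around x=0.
x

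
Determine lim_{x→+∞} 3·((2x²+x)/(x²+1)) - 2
Evaluate the dominant behaviour as x → +∞; each term tends to a finite value or vanishes.
Limit = 4.

Final answer: 4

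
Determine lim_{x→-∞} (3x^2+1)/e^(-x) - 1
The quotient is an ∞/∞ indeterminate form as x → -∞.
Compare growth rates of the dominant terms (exponentials ≫ polynomials ≫ logarithms), or apply L'Hôpital's rule; the quotient → 0.
Adding the constant: 0 - 1 = -1. Limit = -1.

Final answer: -1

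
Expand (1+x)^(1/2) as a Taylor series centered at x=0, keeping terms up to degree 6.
-21·x^6/1024 + 7·x^5/256 - 5·x^4/128 + x^3/16 - x^2/8 + x/2 + 1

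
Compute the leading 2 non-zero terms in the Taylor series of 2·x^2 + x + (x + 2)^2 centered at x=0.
5·x + 4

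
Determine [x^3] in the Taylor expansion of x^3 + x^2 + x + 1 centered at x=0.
Expand to order 3: x^3 + x^2 + x + 1 = x^3 + x^2 + x + 1 + O(x^4).
The coefficient of x^3 is 1.

Final answer: 1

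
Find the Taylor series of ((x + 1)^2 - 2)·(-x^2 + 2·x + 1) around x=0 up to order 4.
-x^4 + 6·x^2 - 1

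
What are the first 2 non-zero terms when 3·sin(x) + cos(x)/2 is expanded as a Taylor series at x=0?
3·x + 1/2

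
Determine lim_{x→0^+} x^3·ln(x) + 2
The product is a 0·∞ indeterminate form at x → 0⁺.
Rewrite the product as ln(x) / x^(-3) and apply L'Hôpital, or use the standard hierarchy x^(-3) ≫ |ln x| as x → 0⁺.
The indeterminate product → 0, so the limit = 2.

Final answer: 2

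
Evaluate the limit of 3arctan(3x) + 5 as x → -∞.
Evaluate the dominant behaviour as x → -∞; each term tends to a finite value or vanishes.
Limit = 5 - 3·π/2.

Final answer: 5 - 3·π/2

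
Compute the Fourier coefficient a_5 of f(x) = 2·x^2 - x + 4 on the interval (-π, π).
a_5 = (1/π) ∫_{-π}^{π} f(x)·cos(5x) dx.
Evaluate the integral (use parity and integration by parts as needed): a_5 = -8/25.

Final answer: -8/25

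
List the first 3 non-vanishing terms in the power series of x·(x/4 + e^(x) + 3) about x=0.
x^3/2 + 5·x^2/4 + 4·x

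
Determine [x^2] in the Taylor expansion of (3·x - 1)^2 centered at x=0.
Expand to order 2: (3·x - 1)^2 = 9·x^2 - 6·x + 1 + O(x^3).
The coefficient of x^2 is 9.

Final answer: 9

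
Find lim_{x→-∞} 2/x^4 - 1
Evaluate the dominant behaviour as x → -∞; each term tends to a finite value or vanishes.
Limit = -1.

Final answer: -1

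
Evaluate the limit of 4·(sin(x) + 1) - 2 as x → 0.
Direct substitution at x = 0 gives 2.

Final answer: 2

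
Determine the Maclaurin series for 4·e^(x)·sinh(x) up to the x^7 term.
16·x^7/315 + 8·x^6/45 + 8·x^5/15 + 4·x^4/3 + 8·x^3/3 + 4·x^2 + 4·x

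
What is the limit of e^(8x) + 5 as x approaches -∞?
Evaluate the dominant behaviour as x → -∞; each term tends to a finite value or vanishes.
Limit = 5.

Final answer: 5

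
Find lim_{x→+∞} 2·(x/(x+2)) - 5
Evaluate the dominant behaviour as x → +∞; each term tends to a finite value or vanishes.
Limit = -3.

Final answer: -3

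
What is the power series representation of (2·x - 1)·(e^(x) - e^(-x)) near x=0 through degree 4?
2·x^4/3 - x^3/3 + 4·x^2 - 2·x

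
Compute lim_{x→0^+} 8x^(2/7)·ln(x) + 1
The product is a 0·∞ indeterminate form at x → 0⁺.
Rewrite the product as 8·ln(x) / x^(-2/7) and apply L'Hôpital, or use the standard hierarchy x^(-2/7) ≫ |ln x| as x → 0⁺.
The indeterminate product → 0, so the limit = 1.

Final answer: 1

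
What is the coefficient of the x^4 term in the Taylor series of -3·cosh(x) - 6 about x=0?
Expand to order 4: -3·cosh(x) - 6 = -x^4/8 - 3·x^2/2 - 9 + O(x^5).
The coefficient of x^4 is -1/8.

Final answer: -1/8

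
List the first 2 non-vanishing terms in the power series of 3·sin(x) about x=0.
-x^3/2 + 3·x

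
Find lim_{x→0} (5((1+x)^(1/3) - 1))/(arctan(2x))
Both numerator and denominator → 0 as x → 0; this is a 0/0 indeterminate form.
Expand each to leading order near x = 0: numerator ~ 5·x/3, denominator ~ 2·x.
The limit of the ratio is 5/6.

Final answer: 5/6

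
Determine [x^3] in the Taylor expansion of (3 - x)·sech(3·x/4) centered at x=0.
Expand to order 3: (3 - x)·sech(3·x/4) = 9·x^3/32 - 27·x^2/32 - x + 3 + O(x^4).
The coefficient of x^3 is 9/32.

Final answer: 9/32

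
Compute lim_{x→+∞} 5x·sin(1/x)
As x → +∞: let u = 1/x → 0⁺; then 5·x·sin(1/x) = 5·1·sin(u)/u → 5·1·1 = 5.
Limit = 5.

Final answer: 5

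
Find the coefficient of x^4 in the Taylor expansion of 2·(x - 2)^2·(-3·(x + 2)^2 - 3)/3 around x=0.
Expand to order 4: 2·(x - 2)^2·(-3·(x + 2)^2 - 3)/3 = -2·x^4 + 14·x^2 + 8·x - 40 + O(x^5).
The coefficient of x^4 is -2.

Final answer: -2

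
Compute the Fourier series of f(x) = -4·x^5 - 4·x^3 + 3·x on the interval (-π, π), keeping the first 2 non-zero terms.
(-906 - 8·π^4 + 152·π^2)·sin(x) + (-16·π^2 + 21 + 4·π^4)·sin(2·x)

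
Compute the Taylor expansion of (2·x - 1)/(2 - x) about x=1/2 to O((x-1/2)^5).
4·(x - 1/2)/3 + 8·(x - 1/2)^2/9 + 16·(x - 1/2)^3/27 + 32·(x - 1/2)^4/81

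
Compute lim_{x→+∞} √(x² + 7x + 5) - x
This is an ∞ − ∞ indeterminate form.
Multiply and divide by the conjugate √(x²+7x + 5) + x; the x² terms cancel, leaving (7x + 5)/(√(x²+7x + 5)+x) → 7/2.
Limit = 7/2.

Final answer: 7/2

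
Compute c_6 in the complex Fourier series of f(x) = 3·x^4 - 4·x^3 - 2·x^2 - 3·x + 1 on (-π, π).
Compute the real Fourier coefficients first: a_6 = -1/3 + 2·π^2/3, b_6 = 7/9 + 4·π^2/3.
Then c_6 = (a_6 − i·b_6)/2 = -1/6 + π^2/3 - 2·i·π^2/3 - 7·i/18.

Final answer: -1/6 + π^2/3 - 2·i·π^2/3 - 7·i/18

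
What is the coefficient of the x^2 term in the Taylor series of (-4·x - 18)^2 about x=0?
Expand to order 2: (-4·x - 18)^2 = 16·x^2 + 144·x + 324 + O(x^3).
The coefficient of x^2 is 16.

Final answer: 16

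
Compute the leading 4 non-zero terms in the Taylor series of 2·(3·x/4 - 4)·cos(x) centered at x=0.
-3·x^3/4 + 4·x^2 + 3·x/2 - 8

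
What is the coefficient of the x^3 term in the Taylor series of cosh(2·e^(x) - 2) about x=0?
Expand to order 3: cosh(2·e^(x) - 2) = 2·x^3 + 2·x^2 + 1 + O(x^4).
The coefficient of x^3 is 2.

Final answer: 2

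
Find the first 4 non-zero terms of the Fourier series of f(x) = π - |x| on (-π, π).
4·cos(x)/π + 4·cos(3·x)/(9·π) + 4·cos(5·x)/(25·π) + π/2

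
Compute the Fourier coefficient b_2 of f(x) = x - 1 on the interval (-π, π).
b_2 = (1/π) ∫_{-π}^{π} f(x)·sin(2x) dx.
Evaluate the integral (use parity and integration by parts as needed): b_2 = -1.

Final answer: -1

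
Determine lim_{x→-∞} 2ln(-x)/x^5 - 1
The quotient is an ∞/∞ indeterminate form as x → -∞.
Compare growth rates of the dominant terms (exponentials ≫ polynomials ≫ logarithms), or apply L'Hôpital's rule; the quotient → 0.
Adding the constant: 0 - 1 = -1. Limit = -1.

Final answer: -1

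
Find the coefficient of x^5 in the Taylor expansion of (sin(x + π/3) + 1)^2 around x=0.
Expand to order 5: (sin(x + π/3) + 1)^2 = x^5·(√(3)/2 + 1)^2·(1/(120·(√(3)/2 + 1)) + √(3)/(16·(√(3)/2 + 1)^2)) + x^4·(√(3)/2 + 1)^2·(5/(48·(√(3)/2 + 1)^2) + √(3)/(24·(√(3)/2 + 1))) + x^3·(√(3)/2 + 1)^2·(-√(3)/(4·(√(3)/2 + 1)^2) - 1/(6·(√(3)/2 + 1))) + x^2·(√(3)/2 + 1)^2·(-√(3)/(2·(√(3)/2 + 1)) + 1/(4·(√(3)/2 + 1)^2)) + x·(√(3)/2 + 1) + (√(3)/2 + 1)^2 + O(x^6).
The coefficient of x^5 is (√(3)/2 + 1)^2·(1/(120·(√(3)/2 + 1)) + √(3)/(16·(√(3)/2 + 1)^2)).

Final answer: (√(3)/2 + 1)^2·(1/(120·(√(3)/2 + 1)) + √(3)/(16·(√(3)/2 + 1)^2))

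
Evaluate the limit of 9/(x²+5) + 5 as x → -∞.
Evaluate the dominant behaviour as x → -∞; each term tends to a finite value or vanishes.
Limit = 5.

Final answer: 5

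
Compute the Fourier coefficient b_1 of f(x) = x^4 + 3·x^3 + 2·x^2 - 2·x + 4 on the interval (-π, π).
b_1 = (1/π) ∫_{-π}^{π} f(x)·sin(1x) dx.
Evaluate the integral (use parity and integration by parts as needed): b_1 = -40 + 6·π^2.

Final answer: -40 + 6·π^2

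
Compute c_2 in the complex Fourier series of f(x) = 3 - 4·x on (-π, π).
Compute the real Fourier coefficients first: a_2 = 0, b_2 = 4.
Then c_2 = (a_2 − i·b_2)/2 = -2·i.

Final answer: -2·i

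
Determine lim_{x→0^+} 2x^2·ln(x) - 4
The product is a 0·∞ indeterminate form at x → 0⁺.
Rewrite the product as 2·ln(x) / x^(-2) and apply L'Hôpital, or use the standard hierarchy x^(-2) ≫ |ln x| as x → 0⁺.
The indeterminate product → 0, so the limit = -4.

Final answer: -4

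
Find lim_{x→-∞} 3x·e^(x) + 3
The product is a 0·∞ indeterminate form at x → -∞.
Rewrite the product as 3x / e^(-x) (an ∞/∞ form) and apply L'Hôpital, or use the standard hierarchy e^(|x|) ≫ |x| as x → -∞.
The indeterminate product → 0, so the limit = 3.

Final answer: 3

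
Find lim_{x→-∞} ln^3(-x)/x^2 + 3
The quotient is an ∞/∞ indeterminate form as x → -∞.
Compare growth rates of the dominant terms (exponentials ≫ polynomials ≫ logarithms), or apply L'Hôpital's rule; the quotient → 0.
Adding the constant: 0 + 3 = 3. Limit = 3.

Final answer: 3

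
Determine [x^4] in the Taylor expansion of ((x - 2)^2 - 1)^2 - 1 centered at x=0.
Expand to order 4: ((x - 2)^2 - 1)^2 - 1 = x^4 - 8·x^3 + 22·x^2 - 24·x + 8 + O(x^5).
The coefficient of x^4 is 1.

Final answer: 1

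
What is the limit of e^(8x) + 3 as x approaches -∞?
Evaluate the dominant behaviour as x → -∞; each term tends to a finite value or vanishes.
Limit = 3.

Final answer: 3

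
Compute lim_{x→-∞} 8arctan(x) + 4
Evaluate the dominant behaviour as x → -∞; each term tends to a finite value or vanishes.
Limit = 4 - 4·π.

Final answer: 4 - 4·π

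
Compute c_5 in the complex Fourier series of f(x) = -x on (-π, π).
Compute the real Fourier coefficients first: a_5 = 0, b_5 = -2/5.
Then c_5 = (a_5 − i·b_5)/2 = i/5.

Final answer: i/5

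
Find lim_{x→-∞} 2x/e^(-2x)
This is an ∞/∞ indeterminate form as x → -∞.
Compare growth rates of the dominant terms (exponentials ≫ polynomials ≫ logarithms), or apply L'Hôpital's rule; the quotient → 0.
Limit = 0.

Final answer: 0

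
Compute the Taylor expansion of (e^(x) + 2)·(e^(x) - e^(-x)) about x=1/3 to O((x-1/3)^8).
(-2 - e^(1/3) + e + 2·e^(2/3))·e^(-1/3) + (2 + 2·e^(2/3) + 2·e)·e^(-1/3)·(x - 1/3) + (-1 + e^(2/3) + 2·e)·e^(-1/3)·(x - 1/3)^2 + (1 + e^(2/3) + 4·e)·e^(-1/3)·(x - 1/3)^3/3 + (-1 + e^(2/3) + 8·e)·e^(-1/3)·(x - 1/3)^4/12 + (1 + e^(2/3) + 16·e)·e^(-1/3)·(x - 1/3)^5/60 + (-1 + e^(2/3) + 32·e)·e^(-1/3)·(x - 1/3)^6/360 + (1 + e^(2/3) + 64·e)·e^(-1/3)·(x - 1/3)^7/2520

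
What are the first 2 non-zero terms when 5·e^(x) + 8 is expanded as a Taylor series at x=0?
5·x + 13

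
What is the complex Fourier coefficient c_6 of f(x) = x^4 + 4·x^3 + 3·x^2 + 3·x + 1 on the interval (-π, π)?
Compute the real Fourier coefficients first: a_6 = 8/27 + 2·π^2/9, b_6 = -4·π^2/3 - 7/9.
Then c_6 = (a_6 − i·b_6)/2 = 4/27 + π^2/9 + 7·i/18 + 2·i·π^2/3.

Final answer: 4/27 + π^2/9 + 7·i/18 + 2·i·π^2/3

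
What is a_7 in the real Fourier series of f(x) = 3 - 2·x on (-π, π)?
a_7 = (1/π) ∫_{-π}^{π} f(x)·cos(7x) dx.
Evaluate the integral (use parity and integration by parts as needed): a_7 = 0.

Final answer: 0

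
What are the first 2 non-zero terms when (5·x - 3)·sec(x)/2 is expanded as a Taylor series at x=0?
5·x/2 - 3/2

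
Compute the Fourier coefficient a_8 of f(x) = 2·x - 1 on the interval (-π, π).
a_8 = (1/π) ∫_{-π}^{π} f(x)·cos(8x) dx.
Evaluate the integral (use parity and integration by parts as needed): a_8 = 0.

Final answer: 0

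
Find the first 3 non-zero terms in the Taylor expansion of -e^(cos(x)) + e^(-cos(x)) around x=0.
x^4·(-e/6 + e^(-1)/12) + x^2·(e^(-1)/2 + e/2) - e + e^(-1)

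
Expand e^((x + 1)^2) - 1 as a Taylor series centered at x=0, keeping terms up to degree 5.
13·e·x^5/5 + 19·e·x^4/6 + 10·e·x^3/3 + 3·e·x^2 + 2·e·x - 1 + e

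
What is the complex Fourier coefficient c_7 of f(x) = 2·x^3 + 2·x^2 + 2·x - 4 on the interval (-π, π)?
Compute the real Fourier coefficients first: a_7 = -8/49, b_7 = 172/343 + 4·π^2/7.
Then c_7 = (a_7 − i·b_7)/2 = -4/49 - 2·i·π^2/7 - 86·i/343.

Final answer: -4/49 - 2·i·π^2/7 - 86·i/343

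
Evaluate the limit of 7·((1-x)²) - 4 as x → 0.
Direct substitution at x = 0 gives 3.

Final answer: 3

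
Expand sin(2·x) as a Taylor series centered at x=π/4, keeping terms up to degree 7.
1 - 2·(x - π/4)^2 + 2·(x - π/4)^4/3 - 4·(x - π/4)^6/45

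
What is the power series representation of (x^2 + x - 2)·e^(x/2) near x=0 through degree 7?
x^7/3584 + 13·x^6/4608 + 11·x^5/480 + 9·x^4/64 + 7·x^3/12 + 5·x^2/4 - 2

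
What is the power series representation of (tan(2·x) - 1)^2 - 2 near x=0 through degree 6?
1088·x^6/45 - 128·x^5/15 + 32·x^4/3 - 16·x^3/3 + 4·x^2 - 4·x - 1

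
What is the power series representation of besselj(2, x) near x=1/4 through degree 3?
besselj(2, 1/4) + (-besselj(3, 1/4)/2 + besselj(1, 1/4)/2)·(x - 1/4) + (-besselj(2, 1/4)/4 + besselj(4, 1/4)/8 + besselj(0, 1/4)/8)·(x - 1/4)^2 + (-besselj(1, 1/4)/12 - besselj(5, 1/4)/48 + besselj(3, 1/4)/16)·(x - 1/4)^3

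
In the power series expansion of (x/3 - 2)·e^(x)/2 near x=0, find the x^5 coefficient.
Expand to order 5: (x/3 - 2)·e^(x)/2 = -x^5/720 - x^4/72 - x^3/12 - x^2/3 - 5·x/6 - 1 + O(x^6).
The coefficient of x^5 is -1/720.

Final answer: -1/720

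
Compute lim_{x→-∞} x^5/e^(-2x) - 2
The quotient is an ∞/∞ indeterminate form as x → -∞.
Compare growth rates of the dominant terms (exponentials ≫ polynomials ≫ logarithms), or apply L'Hôpital's rule; the quotient → 0.
Adding the constant: 0 - 2 = -2. Limit = -2.

Final answer: -2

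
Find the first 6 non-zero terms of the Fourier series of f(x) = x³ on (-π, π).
(-12 + 2·π^2)·sin(x) + (3/2 - π^2)·sin(2·x) + (-4/9 + 2·π^2/3)·sin(3·x) + (3/16 - π^2/2)·sin(4·x) + (-12/125 + 2·π^2/5)·sin(5·x) + (1/18 - π^2/3)·sin(6·x)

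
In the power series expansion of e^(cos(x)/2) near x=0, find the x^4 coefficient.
Expand to order 4: e^(cos(x)/2) = 5·x^4·e^(1/2)/96 - x^2·e^(1/2)/4 + e^(1/2) + O(x^5).
The coefficient of x^4 is 5·e^(1/2)/96.

Final answer: 5·e^(1/2)/96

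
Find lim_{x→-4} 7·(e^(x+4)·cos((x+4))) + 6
Direct substitution at x = -4 gives 13.

Final answer: 13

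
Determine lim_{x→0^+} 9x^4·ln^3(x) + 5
The product is a 0·∞ indeterminate form at x → 0⁺.
Rewrite the product as 9·ln^3(x) / x^(-4) and apply L'Hôpital, or use the standard hierarchy x^(-4) ≫ |ln x|^3 as x → 0⁺.
The indeterminate product → 0, so the limit = 5.

Final answer: 5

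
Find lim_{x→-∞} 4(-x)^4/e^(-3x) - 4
The quotient is an ∞/∞ indeterminate form as x → -∞.
Compare growth rates of the dominant terms (exponentials ≫ polynomials ≫ logarithms), or apply L'Hôpital's rule; the quotient → 0.
Adding the constant: 0 - 4 = -4. Limit = -4.

Final answer: -4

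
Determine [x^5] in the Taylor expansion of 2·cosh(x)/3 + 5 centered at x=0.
Expand to order 5: 2·cosh(x)/3 + 5 = x^4/36 + x^2/3 + 17/3 + O(x^6).
The coefficient of x^5 is 0.

Final answer: 0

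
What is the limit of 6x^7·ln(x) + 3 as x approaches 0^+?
The product is a 0·∞ indeterminate form at x → 0⁺.
Rewrite the product as 6·ln(x) / x^(-7) and apply L'Hôpital, or use the standard hierarchy x^(-7) ≫ |ln x| as x → 0⁺.
The indeterminate product → 0, so the limit = 3.

Final answer: 3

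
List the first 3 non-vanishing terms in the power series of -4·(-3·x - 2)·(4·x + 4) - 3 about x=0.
48·x^2 + 80·x + 29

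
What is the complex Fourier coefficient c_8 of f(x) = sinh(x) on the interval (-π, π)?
Compute the real Fourier coefficients first: a_8 = 0, b_8 = -16·sinh(π)/(65·π).
Then c_8 = (a_8 − i·b_8)/2 = 8·i·sinh(π)/(65·π).

Final answer: 8·i·sinh(π)/(65·π)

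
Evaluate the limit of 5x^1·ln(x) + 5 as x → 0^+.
The product is a 0·∞ indeterminate form at x → 0⁺.
Rewrite the product as 5·ln(x) / x^(-1) and apply L'Hôpital, or use the standard hierarchy x^(-1) ≫ |ln x| as x → 0⁺.
The indeterminate product → 0, so the limit = 5.

Final answer: 5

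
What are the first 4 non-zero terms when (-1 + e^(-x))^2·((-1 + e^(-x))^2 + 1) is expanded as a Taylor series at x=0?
-9·x^5/4 + 19·x^4/12 - x^3 + x^2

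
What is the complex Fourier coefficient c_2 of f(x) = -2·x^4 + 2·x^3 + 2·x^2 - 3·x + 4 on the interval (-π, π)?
Compute the real Fourier coefficients first: a_2 = 8 - 4·π^2, b_2 = 6 - 2·π^2.
Then c_2 = (a_2 − i·b_2)/2 = -2·π^2 + 4 - 3·i + i·π^2.

Final answer: -2·π^2 + 4 - 3·i + i·π^2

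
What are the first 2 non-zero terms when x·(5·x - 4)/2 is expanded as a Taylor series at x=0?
5·x^2/2 - 2·x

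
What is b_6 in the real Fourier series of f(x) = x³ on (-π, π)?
b_6 = (1/π) ∫_{-π}^{π} f(x)·sin(6x) dx.
Evaluate the integral (use parity and integration by parts as needed): b_6 = 1/18 - π^2/3.

Final answer: 1/18 - π^2/3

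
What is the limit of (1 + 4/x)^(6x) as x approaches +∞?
As x → +∞: write (1 + 4/x)^(6x) = ((1 + 4/x)^x)^6 → (e^4)^6 = e^24.
Limit = e^(24).

Final answer: e^(24)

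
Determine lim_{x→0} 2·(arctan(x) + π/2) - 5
Direct substitution at x = 0 gives -5 + π.

Final answer: -5 + π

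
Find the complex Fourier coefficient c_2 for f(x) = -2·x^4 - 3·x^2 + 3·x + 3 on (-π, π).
Compute the real Fourier coefficients first: a_2 = 3 - 4·π^2, b_2 = -3.
Then c_2 = (a_2 − i·b_2)/2 = -2·π^2 + 3/2 + 3·i/2.

Final answer: -2·π^2 + 3/2 + 3·i/2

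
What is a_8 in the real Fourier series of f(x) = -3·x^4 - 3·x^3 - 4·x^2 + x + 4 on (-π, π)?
a_8 = (1/π) ∫_{-π}^{π} f(x)·cos(8x) dx.
Evaluate the integral (use parity and integration by parts as needed): a_8 = -3·π^2/8 - 55/256.

Final answer: -3·π^2/8 - 55/256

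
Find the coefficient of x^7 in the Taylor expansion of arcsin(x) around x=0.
Expand to order 7: arcsin(x) = 5·x^7/112 + 3·x^5/40 + x^3/6 + x + O(x^8).
The coefficient of x^7 is 5/112.

Final answer: 5/112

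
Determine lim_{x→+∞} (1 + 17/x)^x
As x → +∞: this is the defining limit (1 + 17/x)^x → e^17.
Limit = e^(17).

Final answer: e^(17)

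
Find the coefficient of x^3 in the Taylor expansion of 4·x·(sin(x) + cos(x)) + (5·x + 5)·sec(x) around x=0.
Expand to order 3: 4·x·(sin(x) + cos(x)) + (5·x + 5)·sec(x) = x^3/2 + 13·x^2/2 + 9·x + 5 + O(x^4).
The coefficient of x^3 is 1/2.

Final answer: 1/2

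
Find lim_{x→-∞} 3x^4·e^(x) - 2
The product is a 0·∞ indeterminate form at x → -∞.
Rewrite the product as 3x^4 / e^(-x) (an ∞/∞ form) and apply L'Hôpital, or use the standard hierarchy e^(|x|) ≫ |x^4| as x → -∞.
The indeterminate product → 0, so the limit = -2.

Final answer: -2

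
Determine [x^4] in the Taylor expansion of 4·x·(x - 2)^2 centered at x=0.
Expand to order 4: 4·x·(x - 2)^2 = 4·x^3 - 16·x^2 + 16·x + O(x^5).
The coefficient of x^4 is 0.

Final answer: 0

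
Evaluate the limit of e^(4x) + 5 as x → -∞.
Evaluate the dominant behaviour as x → -∞; each term tends to a finite value or vanishes.
Limit = 5.

Final answer: 5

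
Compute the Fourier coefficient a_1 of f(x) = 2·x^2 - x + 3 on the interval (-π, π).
a_1 = (1/π) ∫_{-π}^{π} f(x)·cos(1x) dx.
Evaluate the integral (use parity and integration by parts as needed): a_1 = -8.

Final answer: -8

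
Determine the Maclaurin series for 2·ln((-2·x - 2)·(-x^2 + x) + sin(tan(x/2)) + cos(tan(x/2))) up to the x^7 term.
123973·x^7/26880 + 16733·x^6/2880 + 539·x^5/96 + 35·x^4/12 + 17·x^3/12 - 5·x^2/2 - 3·x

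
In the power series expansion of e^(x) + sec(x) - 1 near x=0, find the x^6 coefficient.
Expand to order 6: e^(x) + sec(x) - 1 = 31·x^6/360 + x^5/120 + x^4/4 + x^3/6 + x^2 + x + 1 + O(x^7).
The coefficient of x^6 is 31/360.

Final answer: 31/360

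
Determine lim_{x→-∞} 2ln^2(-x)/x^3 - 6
The quotient is an ∞/∞ indeterminate form as x → -∞.
Compare growth rates of the dominant terms (exponentials ≫ polynomials ≫ logarithms), or apply L'Hôpital's rule; the quotient → 0.
Adding the constant: 0 - 6 = -6. Limit = -6.

Final answer: -6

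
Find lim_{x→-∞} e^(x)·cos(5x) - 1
Evaluate the dominant behaviour as x → -∞; each term tends to a finite value or vanishes.
Limit = -1.

Final answer: -1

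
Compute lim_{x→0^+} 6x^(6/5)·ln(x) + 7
The product is a 0·∞ indeterminate form at x → 0⁺.
Rewrite the product as 6·ln(x) / x^(-6/5) and apply L'Hôpital, or use the standard hierarchy x^(-6/5) ≫ |ln x| as x → 0⁺.
The indeterminate product → 0, so the limit = 7.

Final answer: 7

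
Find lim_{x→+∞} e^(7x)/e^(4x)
This is an ∞/∞ indeterminate form as x → +∞.
Rewrite e^(7x)/e^(4x) = e^((7−4)x) = e^(3x); the exponent coefficient is 3 > 0 so e^(3x) → ∞.
Limit = ∞.

Final answer: ∞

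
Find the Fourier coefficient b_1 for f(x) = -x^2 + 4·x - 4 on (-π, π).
b_1 = (1/π) ∫_{-π}^{π} f(x)·sin(1x) dx.
Evaluate the integral (use parity and integration by parts as needed): b_1 = 8.

Final answer: 8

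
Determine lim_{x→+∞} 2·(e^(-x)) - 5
Evaluate the dominant behaviour as x → +∞; each term tends to a finite value or vanishes.
Limit = -5.

Final answer: -5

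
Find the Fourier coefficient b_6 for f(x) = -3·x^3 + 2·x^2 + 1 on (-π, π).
b_6 = (1/π) ∫_{-π}^{π} f(x)·sin(6x) dx.
Evaluate the integral (use parity and integration by parts as needed): b_6 = -1/6 + π^2.

Final answer: -1/6 + π^2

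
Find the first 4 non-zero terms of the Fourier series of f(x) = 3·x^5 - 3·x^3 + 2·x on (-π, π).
(-126·π^2 + 6·π^4 + 760)·sin(x) + (-3·π^4 - 29 + 18·π^2)·sin(2·x) + (-58·π^2/9 + 152/27 + 2·π^4)·sin(3·x) + (-3·π^4/2 - 145/64 + 27·π^2/8)·sin(4·x)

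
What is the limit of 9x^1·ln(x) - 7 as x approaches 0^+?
The product is a 0·∞ indeterminate form at x → 0⁺.
Rewrite the product as 9·ln(x) / x^(-1) and apply L'Hôpital, or use the standard hierarchy x^(-1) ≫ |ln x| as x → 0⁺.
The indeterminate product → 0, so the limit = -7.

Final answer: -7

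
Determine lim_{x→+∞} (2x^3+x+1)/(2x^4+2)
This is an ∞/∞ indeterminate form as x → +∞.
Divide numerator and denominator by x^4 and let the lower-order terms vanish; the numerator's degree 3 is below the denominator's degree 4, so the quotient → 0.
Limit = 0.

Final answer: 0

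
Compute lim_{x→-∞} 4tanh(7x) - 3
Evaluate the dominant behaviour as x → -∞; each term tends to a finite value or vanishes.
Limit = -7.

Final answer: -7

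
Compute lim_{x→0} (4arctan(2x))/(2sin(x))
Both numerator and denominator → 0 as x → 0; this is a 0/0 indeterminate form.
Expand each to leading order near x = 0: numerator ~ 8·x, denominator ~ 2·x.
The limit of the ratio is 4.

Final answer: 4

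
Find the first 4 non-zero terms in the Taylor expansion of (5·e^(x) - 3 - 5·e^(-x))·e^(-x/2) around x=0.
143·x^3/48 - 43·x^2/8 + 23·x/2 - 3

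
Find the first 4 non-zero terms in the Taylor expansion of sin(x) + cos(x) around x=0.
-x^3/6 - x^2/2 + x + 1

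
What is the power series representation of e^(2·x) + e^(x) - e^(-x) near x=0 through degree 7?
13·x^7/504 + 4·x^6/45 + 17·x^5/60 + 2·x^4/3 + 5·x^3/3 + 2·x^2 + 4·x + 1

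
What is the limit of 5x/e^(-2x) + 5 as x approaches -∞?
The quotient is an ∞/∞ indeterminate form as x → -∞.
Compare growth rates of the dominant terms (exponentials ≫ polynomials ≫ logarithms), or apply L'Hôpital's rule; the quotient → 0.
Adding the constant: 0 + 5 = 5. Limit = 5.

Final answer: 5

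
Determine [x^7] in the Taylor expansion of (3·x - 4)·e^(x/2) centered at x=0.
Expand to order 7: (3·x - 4)·e^(x/2) = 19·x^7/322560 + x^6/1440 + 13·x^5/1920 + 5·x^4/96 + 7·x^3/24 + x^2 + x - 4 + O(x^8).
The coefficient of x^7 is 19/322560.

Final answer: 19/322560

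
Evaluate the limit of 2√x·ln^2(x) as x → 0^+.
This is a 0·∞ indeterminate form at x → 0⁺.
Rewrite the product as 2·ln^2(x) / x^(-1/2) and apply L'Hôpital, or use the standard hierarchy x^(-1/2) ≫ |ln x|^2 as x → 0⁺.
The indeterminate product → 0, so the limit = 0.

Final answer: 0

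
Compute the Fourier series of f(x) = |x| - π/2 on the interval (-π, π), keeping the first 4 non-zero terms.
-4·cos(x)/π - 4·cos(3·x)/(9·π) - 4·cos(5·x)/(25·π) - 4·cos(7·x)/(49·π)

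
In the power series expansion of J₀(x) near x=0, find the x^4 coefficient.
Expand to order 4: J₀(x) = x^4/64 - x^2/4 + 1 + O(x^5).
The coefficient of x^4 is 1/64.

Final answer: 1/64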